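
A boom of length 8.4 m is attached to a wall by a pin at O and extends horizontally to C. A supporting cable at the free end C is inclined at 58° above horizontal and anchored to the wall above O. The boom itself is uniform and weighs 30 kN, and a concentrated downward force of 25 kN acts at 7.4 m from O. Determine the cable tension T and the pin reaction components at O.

ΣM about O: T·sin58°·8.4 − 30·4.2 − 25·7.4 = 0 → T = 311/(8.4·0.848048) = 43.6577 ≈ 43.66 kN.
ΣF_x = 0: O_x − T·cos58° = 0 → O_x = 43.6577 × 0.529919 = 23.14 kN.
ΣF_y = 0: O_y + T·sin58° − 30 − 25 = 0 → O_y = 55 − 43.6577 × 0.848048 = 17.98 kN.

T = 43.66 kN, O_x = 23.14 kN, O_y = 17.98 kN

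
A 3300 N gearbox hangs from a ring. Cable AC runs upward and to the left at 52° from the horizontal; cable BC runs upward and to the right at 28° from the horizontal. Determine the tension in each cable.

ΣF_x = 0: −T_AC·cos52° + T_BC·cos28° = 0 → T_BC = 0.69728·T_AC.
ΣF_y = 0: T_AC·sin52° + T_BC·sin28° = 3300.
Substitute: T_AC·(0.788011 + 0.69728·0.469472) = 3300 → T_AC = 2958.67 ≈ 2959 N.
Then T_BC = 0.69728 × 2958.67 = 2063 N.

T_AC = 2959 N, T_BC = 2063 N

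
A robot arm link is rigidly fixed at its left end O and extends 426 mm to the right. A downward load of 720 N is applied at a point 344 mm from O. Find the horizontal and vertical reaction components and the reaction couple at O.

ΣF_x = 0: O_x = 0.
ΣF_y = 0: O_y − 720 = 0 → O_y = 720.0 N.
ΣM about O: M_O − 720·344 = 0 → M_O = 247700 N·mm.

O_x = 0, O_y = 720.0 N, M_O = 247700 N·mm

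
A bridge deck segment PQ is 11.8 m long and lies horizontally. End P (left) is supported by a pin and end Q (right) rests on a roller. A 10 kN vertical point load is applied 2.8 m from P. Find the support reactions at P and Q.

P_x = 0, P_y = 7.627 kN, Q_y = 2.373 kN

Taking moments about P: Q_y·11.8 − 10·2.8 = 0 → Q_y = 28/11.8 = 2.37288 ≈ 2.373 kN.
ΣF_y = 0: P_y + 2.37288 − 10 = 0 → P_y = 7.627 kN.
ΣF_x = 0: no horizontal applied forces, so P_x = 0.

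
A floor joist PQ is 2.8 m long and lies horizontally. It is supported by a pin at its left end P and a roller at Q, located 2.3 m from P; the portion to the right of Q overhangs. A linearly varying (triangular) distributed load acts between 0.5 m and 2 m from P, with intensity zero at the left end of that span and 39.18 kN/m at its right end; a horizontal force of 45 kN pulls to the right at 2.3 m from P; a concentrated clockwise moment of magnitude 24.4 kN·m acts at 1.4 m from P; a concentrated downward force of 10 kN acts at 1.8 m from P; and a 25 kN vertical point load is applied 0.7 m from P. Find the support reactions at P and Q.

P_x = -45.00 kN, P_y = 19.18 kN, Q_y = 45.21 kN

Resultant of the triangular load: ½ × 39.18 × 1.5 = 29.385 kN, acting at 1.5 m from P (one-third of the span from the peak).
ΣM about P: Q_y·2.3 − (½·39.18·1.5)·1.5 − 24.4 − 10·1.8 − 25·0.7 = 0 → Q_y = 103.9775/2.3 = 45.2076 ≈ 45.21 kN.
ΣF_y = 0: P_y + 45.2076 − ½·39.18·1.5 − 10 − 25 = 0 → P_y = 19.18 kN.
ΣF_x = 0: P_x + 45 = 0 → P_x = -45.00 kN.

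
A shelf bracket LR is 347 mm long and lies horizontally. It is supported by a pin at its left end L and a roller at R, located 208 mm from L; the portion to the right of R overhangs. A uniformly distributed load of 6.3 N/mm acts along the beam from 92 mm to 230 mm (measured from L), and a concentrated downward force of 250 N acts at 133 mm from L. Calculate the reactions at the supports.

L_x = 0, L_y = 286.6 N, R_y = 832.8 N

Resultant of the distributed load: 6.3 × 138 = 869.4 N at 161 mm from L.
Taking moments about L: R_y·208 − (6.3·138)·161 − 250·133 = 0 → R_y = 173223.4/208 = 832.805 ≈ 832.8 N.
ΣF_y = 0: L_y + 832.805 − 6.3·138 − 250 = 0 → L_y = 286.6 N.
ΣF_x = 0: no horizontal applied forces, so L_x = 0.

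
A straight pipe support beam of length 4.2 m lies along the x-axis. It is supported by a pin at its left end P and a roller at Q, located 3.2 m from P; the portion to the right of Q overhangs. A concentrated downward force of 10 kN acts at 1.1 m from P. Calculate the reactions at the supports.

P_x = 0, P_y = 6.562 kN, Q_y = 3.438 kN

Taking moments about P: Q_y·3.2 − 10·1.1 = 0 → Q_y = 11/3.2 = 3.4375 ≈ 3.438 kN.
ΣF_y = 0: P_y + 3.4375 − 10 = 0 → P_y = 6.562 kN.
ΣF_x = 0: no horizontal applied forces, so P_x = 0.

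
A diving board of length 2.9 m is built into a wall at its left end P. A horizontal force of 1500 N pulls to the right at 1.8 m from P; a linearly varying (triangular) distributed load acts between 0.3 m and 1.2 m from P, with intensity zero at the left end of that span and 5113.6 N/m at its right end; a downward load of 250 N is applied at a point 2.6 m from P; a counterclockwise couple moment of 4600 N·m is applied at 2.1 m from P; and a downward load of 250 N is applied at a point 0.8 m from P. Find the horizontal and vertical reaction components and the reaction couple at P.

P_x = -1500 N, P_y = 2801 N, M_P = -1679 N·m

Resultant of the triangular load: ½ × 5113.6 × 0.9 = 2301.12 N, acting at 0.9 m from P (one-third of the span from the peak).
ΣF_x = 0: P_x + 1500 = 0 → P_x = -1500 N.
ΣF_y = 0: P_y − ½·5113.6·0.9 − 250 − 250 = 0 → P_y = 2801 N.
ΣM about P: M_P − (½·5113.6·0.9)·0.9 − 250·2.6 + 4600 − 250·0.8 = 0 → M_P = -1679 N·m.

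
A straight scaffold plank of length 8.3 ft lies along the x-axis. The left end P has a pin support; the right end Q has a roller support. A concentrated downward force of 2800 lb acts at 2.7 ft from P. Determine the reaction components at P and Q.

Taking moments about P: Q_y·8.3 − 2800·2.7 = 0 → Q_y = 7560/8.3 = 910.843 ≈ 910.8 lb.
ΣF_y = 0: P_y + 910.843 − 2800 = 0 → P_y = 1889 lb.
ΣF_x = 0: no horizontal applied forces, so P_x = 0.

P_x = 0, P_y = 1889 lb, Q_y = 910.8 lb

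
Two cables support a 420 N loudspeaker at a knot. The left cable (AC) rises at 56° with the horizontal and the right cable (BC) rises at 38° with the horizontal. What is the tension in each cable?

ΣF_x = 0: −T_AC·cos56° + T_BC·cos38° = 0 → T_BC = 0.709626·T_AC.
ΣF_y = 0: T_AC·sin56° + T_BC·sin38° = 420.
Substitute: T_AC·(0.829038 + 0.709626·0.615661) = 420 → T_AC = 331.773 ≈ 331.8 N.
Then T_BC = 0.709626 × 331.773 = 235.4 N.

T_AC = 331.8 N, T_BC = 235.4 N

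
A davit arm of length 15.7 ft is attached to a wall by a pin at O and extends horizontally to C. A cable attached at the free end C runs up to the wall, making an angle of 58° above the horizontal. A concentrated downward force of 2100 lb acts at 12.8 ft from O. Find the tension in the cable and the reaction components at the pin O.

T = 2019 lb, O_x = 1070 lb, O_y = 387.9 lb

ΣM about O: T·sin58°·15.7 − 2100·12.8 = 0 → T = 26880/(15.7·0.848048) = 2018.87 ≈ 2019 lb.
ΣF_x = 0: O_x − T·cos58° = 0 → O_x = 2018.87 × 0.529919 = 1070 lb.
ΣF_y = 0: O_y + T·sin58° − 2100 = 0 → O_y = 2100 − 2018.87 × 0.848048 = 387.9 lb.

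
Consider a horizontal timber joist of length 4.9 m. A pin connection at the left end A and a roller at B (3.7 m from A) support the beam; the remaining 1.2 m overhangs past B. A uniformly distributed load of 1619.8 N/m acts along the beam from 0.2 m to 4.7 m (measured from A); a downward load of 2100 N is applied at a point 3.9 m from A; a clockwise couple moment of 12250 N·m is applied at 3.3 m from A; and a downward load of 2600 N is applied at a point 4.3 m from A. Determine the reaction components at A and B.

A_x = 0, A_y = -1383 N, B_y = 13370 N

Resultant of the distributed load: 1619.8 × 4.5 = 7289.1 N at 2.45 m from A.
Taking moments about A: B_y·3.7 − (1619.8·4.5)·2.45 − 2100·3.9 − 12250 − 2600·4.3 = 0 → B_y = 49478.295/3.7 = 13372.5 ≈ 13370 N.
ΣF_y = 0: A_y + 13372.5 − 1619.8·4.5 − 2100 − 2600 = 0 → A_y = -1383 N.
ΣF_x = 0: no horizontal applied forces, so A_x = 0.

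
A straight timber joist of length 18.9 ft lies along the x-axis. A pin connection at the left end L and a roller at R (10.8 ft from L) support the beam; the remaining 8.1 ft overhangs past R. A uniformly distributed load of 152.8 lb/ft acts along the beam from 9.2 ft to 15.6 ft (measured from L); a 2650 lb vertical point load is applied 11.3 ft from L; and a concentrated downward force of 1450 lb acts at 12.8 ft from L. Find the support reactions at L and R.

Resultant of the distributed load: 152.8 × 6.4 = 977.92 lb at 12.4 ft from L.
Moments about L: R_y·10.8 − (152.8·6.4)·12.4 − 2650·11.3 − 1450·12.8 = 0 → R_y = 60631.208/10.8 = 5614 lb.
ΣF_y = 0: L_y + 5614 − 152.8·6.4 − 2650 − 1450 = 0 → L_y = -536.1 lb.
ΣF_x = 0: no horizontal applied forces, so L_x = 0.

L_x = 0, L_y = -536.1 lb, R_y = 5614 lb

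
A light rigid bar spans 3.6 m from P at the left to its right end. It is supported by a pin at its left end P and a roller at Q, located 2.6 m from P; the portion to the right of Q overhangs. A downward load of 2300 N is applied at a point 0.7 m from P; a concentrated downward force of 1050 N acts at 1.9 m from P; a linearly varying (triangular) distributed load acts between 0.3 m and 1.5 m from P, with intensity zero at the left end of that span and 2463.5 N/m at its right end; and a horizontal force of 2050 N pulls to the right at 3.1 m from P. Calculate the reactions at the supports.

Resultant of the triangular load: ½ × 2463.5 × 1.2 = 1478.1 N, acting at 1.1 m from P (one-third of the span from the peak).
Taking moments about P: Q_y·2.6 − 2300·0.7 − 1050·1.9 − (½·2463.5·1.2)·1.1 = 0 → Q_y = 5230.91/2.6 = 2011.89 ≈ 2012 N.
ΣF_y = 0: P_y + 2011.89 − 2300 − 1050 − ½·2463.5·1.2 = 0 → P_y = 2816 N.
ΣF_x = 0: P_x + 2050 = 0 → P_x = -2050 N.

P_x = -2050 N, P_y = 2816 N, Q_y = 2012 N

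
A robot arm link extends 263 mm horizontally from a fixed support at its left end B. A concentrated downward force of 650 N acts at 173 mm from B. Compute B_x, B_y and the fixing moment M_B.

ΣF_x = 0: B_x = 0.
ΣF_y = 0: B_y − 650 = 0 → B_y = 650.0 N.
ΣM about B: M_B − 650·173 = 0 → M_B = 112400 N·mm.

B_x = 0, B_y = 650.0 N, M_B = 112400 N·mm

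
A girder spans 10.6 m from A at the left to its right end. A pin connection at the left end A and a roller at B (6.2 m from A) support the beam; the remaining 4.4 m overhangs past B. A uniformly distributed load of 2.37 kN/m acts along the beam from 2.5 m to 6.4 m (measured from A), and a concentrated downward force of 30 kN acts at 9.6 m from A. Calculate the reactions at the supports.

Resultant of the distributed load: 2.37 × 3.9 = 9.243 kN at 4.45 m from A.
Taking moments about A: B_y·6.2 − (2.37·3.9)·4.45 − 30·9.6 = 0 → B_y = 329.13135/6.2 = 53.0857 ≈ 53.09 kN.
ΣF_y = 0: A_y + 53.0857 − 2.37·3.9 − 30 = 0 → A_y = -13.84 kN.
ΣF_x = 0: no horizontal applied forces, so A_x = 0.

A_x = 0, A_y = -13.84 kN, B_y = 53.09 kN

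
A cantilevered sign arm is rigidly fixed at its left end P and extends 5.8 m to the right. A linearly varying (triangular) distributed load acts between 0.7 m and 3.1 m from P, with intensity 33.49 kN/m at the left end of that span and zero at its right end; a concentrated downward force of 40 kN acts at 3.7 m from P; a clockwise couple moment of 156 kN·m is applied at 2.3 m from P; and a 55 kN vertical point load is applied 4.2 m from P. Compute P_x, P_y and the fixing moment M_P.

P_x = 0, P_y = 135.2 kN, M_P = 595.3 kN·m

Resultant of the triangular load: ½ × 33.49 × 2.4 = 40.188 kN, acting at 1.5 m from P (one-third of the span from the peak).
ΣF_x = 0: P_x = 0.
ΣF_y = 0: P_y − ½·33.49·2.4 − 40 − 55 = 0 → P_y = 135.2 kN.
ΣM about P: M_P − (½·33.49·2.4)·1.5 − 40·3.7 − 156 − 55·4.2 = 0 → M_P = 595.3 kN·m.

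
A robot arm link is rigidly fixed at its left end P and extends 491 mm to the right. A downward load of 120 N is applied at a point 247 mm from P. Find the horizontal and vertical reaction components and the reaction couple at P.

P_x = 0, P_y = 120.0 N, M_P = 29640 N·mm

ΣF_x = 0: P_x = 0.
ΣF_y = 0: P_y − 120 = 0 → P_y = 120.0 N.
ΣM about P: M_P − 120·247 = 0 → M_P = 29640 N·mm.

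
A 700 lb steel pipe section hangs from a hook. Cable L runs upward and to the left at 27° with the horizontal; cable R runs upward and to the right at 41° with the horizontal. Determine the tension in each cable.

T_L = 569.8 lb, T_R = 672.7 lb

ΣF_x = 0: −T_L·cos27° + T_R·cos41° = 0 → T_R = 1.1806·T_L.
ΣF_y = 0: T_L·sin27° + T_R·sin41° = 700.
Substitute: T_L·(0.45399 + 1.1806·0.656059) = 700 → T_L = 569.785 ≈ 569.8 lb.
Then T_R = 1.1806 × 569.785 = 672.7 lb.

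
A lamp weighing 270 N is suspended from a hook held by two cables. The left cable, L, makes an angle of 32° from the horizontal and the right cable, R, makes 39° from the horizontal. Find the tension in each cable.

ΣF_x = 0: −T_L·cos32° + T_R·cos39° = 0 → T_R = 1.09123·T_L.
ΣF_y = 0: T_L·sin32° + T_R·sin39° = 270.
Substitute: T_L·(0.529919 + 1.09123·0.62932) = 270 → T_L = 221.921 ≈ 221.9 N.
Then T_R = 1.09123 × 221.921 = 242.2 N.

T_L = 221.9 N, T_R = 242.2 N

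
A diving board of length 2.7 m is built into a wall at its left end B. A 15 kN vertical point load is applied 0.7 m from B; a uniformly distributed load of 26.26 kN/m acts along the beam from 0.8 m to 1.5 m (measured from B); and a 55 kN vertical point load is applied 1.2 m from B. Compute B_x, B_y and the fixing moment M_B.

Resultant of the distributed load: 26.26 × 0.7 = 18.382 kN at 1.15 m from B.
ΣF_x = 0: B_x = 0.
ΣF_y = 0: B_y − 15 − 26.26·0.7 − 55 = 0 → B_y = 88.38 kN.
ΣM about B: M_B − 15·0.7 − (26.26·0.7)·1.15 − 55·1.2 = 0 → M_B = 97.64 kN·m.

B_x = 0, B_y = 88.38 kN, M_B = 97.64 kN·m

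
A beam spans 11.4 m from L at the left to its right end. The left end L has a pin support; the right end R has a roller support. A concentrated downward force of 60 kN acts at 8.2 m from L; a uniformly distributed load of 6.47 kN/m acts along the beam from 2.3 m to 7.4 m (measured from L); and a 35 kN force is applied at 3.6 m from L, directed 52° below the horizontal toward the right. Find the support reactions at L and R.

L_x = -21.55 kN, L_y = 54.67 kN, R_y = 65.91 kN

Resultant of the distributed load: 6.47 × 5.1 = 32.997 kN at 4.85 m from L.
Moments about L: R_y·11.4 − 60·8.2 − (6.47·5.1)·4.85 − 35·sin52°·3.6 = 0 → R_y = 751.325/11.4 = 65.9057 ≈ 65.91 kN.
ΣF_y = 0: L_y + 65.9057 − 60 − 6.47·5.1 − 35·sin52° = 0 → L_y = 54.67 kN.
ΣF_x = 0: L_x + 35·cos52° = 0 → L_x = -21.55 kN.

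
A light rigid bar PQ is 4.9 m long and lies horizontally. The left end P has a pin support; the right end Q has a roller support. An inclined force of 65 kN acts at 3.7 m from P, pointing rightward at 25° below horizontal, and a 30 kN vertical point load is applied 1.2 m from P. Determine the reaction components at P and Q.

P_x = -58.91 kN, P_y = 29.38 kN, Q_y = 28.09 kN

Taking moments about P: Q_y·4.9 − 65·sin25°·3.7 − 30·1.2 = 0 → Q_y = 137.64/4.9 = 28.0898 ≈ 28.09 kN.
ΣF_y = 0: P_y + 28.0898 − 65·sin25° − 30 = 0 → P_y = 29.38 kN.
ΣF_x = 0: P_x + 65·cos25° = 0 → P_x = -58.91 kN.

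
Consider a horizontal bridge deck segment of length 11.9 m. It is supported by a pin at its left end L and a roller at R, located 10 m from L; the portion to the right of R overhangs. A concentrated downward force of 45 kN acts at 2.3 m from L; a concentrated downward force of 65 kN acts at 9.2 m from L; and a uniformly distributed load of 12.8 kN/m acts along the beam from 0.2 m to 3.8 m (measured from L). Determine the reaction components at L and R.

Resultant of the distributed load: 12.8 × 3.6 = 46.08 kN at 2 m from L.
Taking moments about L: R_y·10 − 45·2.3 − 65·9.2 − (12.8·3.6)·2 = 0 → R_y = 793.66/10 = 79.366 ≈ 79.37 kN.
ΣF_y = 0: L_y + 79.366 − 45 − 65 − 12.8·3.6 = 0 → L_y = 76.71 kN.
ΣF_x = 0: no horizontal applied forces, so L_x = 0.

L_x = 0, L_y = 76.71 kN, R_y = 79.37 kN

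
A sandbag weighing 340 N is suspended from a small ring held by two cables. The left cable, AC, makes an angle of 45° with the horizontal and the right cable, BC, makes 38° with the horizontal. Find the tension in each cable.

ΣF_x = 0: −T_AC·cos45° + T_BC·cos38° = 0 → T_BC = 0.897331·T_AC.
ΣF_y = 0: T_AC·sin45° + T_BC·sin38° = 340.
Substitute: T_AC·(0.707107 + 0.897331·0.615661) = 340 → T_AC = 269.936 ≈ 269.9 N.
Then T_BC = 0.897331 × 269.936 = 242.2 N.

T_AC = 269.9 N, T_BC = 242.2 N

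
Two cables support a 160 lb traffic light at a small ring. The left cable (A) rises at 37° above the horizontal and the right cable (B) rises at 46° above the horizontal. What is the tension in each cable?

ΣF_x = 0: −T_A·cos37° + T_B·cos46° = 0 → T_B = 1.14968·T_A.
ΣF_y = 0: T_A·sin37° + T_B·sin46° = 160.
Substitute: T_A·(0.601815 + 1.14968·0.71934) = 160 → T_A = 111.98 ≈ 112.0 lb.
Then T_B = 1.14968 × 111.98 = 128.7 lb.

T_A = 112.0 lb, T_B = 128.7 lb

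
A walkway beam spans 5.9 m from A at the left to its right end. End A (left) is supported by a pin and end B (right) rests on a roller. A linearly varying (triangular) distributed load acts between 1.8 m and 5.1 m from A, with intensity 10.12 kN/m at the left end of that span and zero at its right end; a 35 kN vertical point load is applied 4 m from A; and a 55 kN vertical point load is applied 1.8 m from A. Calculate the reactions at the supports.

Resultant of the triangular load: ½ × 10.12 × 3.3 = 16.698 kN, acting at 2.9 m from A (one-third of the span from the peak).
ΣM about A: B_y·5.9 − (½·10.12·3.3)·2.9 − 35·4 − 55·1.8 = 0 → B_y = 287.4242/5.9 = 48.716 ≈ 48.72 kN.
ΣF_y = 0: A_y + 48.716 − ½·10.12·3.3 − 35 − 55 = 0 → A_y = 57.98 kN.
ΣF_x = 0: no horizontal applied forces, so A_x = 0.

A_x = 0, A_y = 57.98 kN, B_y = 48.72 kN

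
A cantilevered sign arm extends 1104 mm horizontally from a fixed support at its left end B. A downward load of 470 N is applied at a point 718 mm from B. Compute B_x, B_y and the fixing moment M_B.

ΣF_x = 0: B_x = 0.
ΣF_y = 0: B_y − 470 = 0 → B_y = 470.0 N.
ΣM about B: M_B − 470·718 = 0 → M_B = 337500 N·mm.

B_x = 0, B_y = 470.0 N, M_B = 337500 N·mm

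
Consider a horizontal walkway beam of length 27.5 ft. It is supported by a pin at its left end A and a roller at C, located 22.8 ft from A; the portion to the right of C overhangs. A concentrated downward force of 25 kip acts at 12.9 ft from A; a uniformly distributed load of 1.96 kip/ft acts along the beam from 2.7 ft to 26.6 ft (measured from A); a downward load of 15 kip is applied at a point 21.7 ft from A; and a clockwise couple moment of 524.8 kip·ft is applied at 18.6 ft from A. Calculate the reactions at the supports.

Resultant of the distributed load: 1.96 × 23.9 = 46.844 kip at 14.65 ft from A.
ΣM about A: C_y·22.8 − 25·12.9 − (1.96·23.9)·14.65 − 15·21.7 − 524.8 = 0 → C_y = 1859.0646/22.8 = 81.5379 ≈ 81.54 kip.
ΣF_y = 0: A_y + 81.5379 − 25 − 1.96·23.9 − 15 = 0 → A_y = 5.306 kip.
ΣF_x = 0: no horizontal applied forces, so A_x = 0.

A_x = 0, A_y = 5.306 kip, C_y = 81.54 kip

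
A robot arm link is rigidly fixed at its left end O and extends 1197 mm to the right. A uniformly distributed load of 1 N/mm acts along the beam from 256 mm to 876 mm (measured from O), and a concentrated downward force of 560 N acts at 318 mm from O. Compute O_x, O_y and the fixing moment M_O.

O_x = 0, O_y = 1180 N, M_O = 529000 N·mm

Resultant of the distributed load: 1 × 620 = 620 N at 566 mm from O.
ΣF_x = 0: O_x = 0.
ΣF_y = 0: O_y − 1·620 − 560 = 0 → O_y = 1180 N.
ΣM about O: M_O − (1·620)·566 − 560·318 = 0 → M_O = 529000 N·mm.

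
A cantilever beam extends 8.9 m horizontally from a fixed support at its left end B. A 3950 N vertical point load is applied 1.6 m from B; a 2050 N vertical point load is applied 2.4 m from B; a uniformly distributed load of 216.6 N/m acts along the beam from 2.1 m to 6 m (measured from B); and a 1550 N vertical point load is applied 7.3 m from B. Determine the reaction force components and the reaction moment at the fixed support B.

B_x = 0, B_y = 8395 N, M_B = 25980 N·m

Resultant of the distributed load: 216.6 × 3.9 = 844.74 N at 4.05 m from B.
ΣF_x = 0: B_x = 0.
ΣF_y = 0: B_y − 3950 − 2050 − 216.6·3.9 − 1550 = 0 → B_y = 8395 N.
ΣM about B: M_B − 3950·1.6 − 2050·2.4 − (216.6·3.9)·4.05 − 1550·7.3 = 0 → M_B = 25980 N·m.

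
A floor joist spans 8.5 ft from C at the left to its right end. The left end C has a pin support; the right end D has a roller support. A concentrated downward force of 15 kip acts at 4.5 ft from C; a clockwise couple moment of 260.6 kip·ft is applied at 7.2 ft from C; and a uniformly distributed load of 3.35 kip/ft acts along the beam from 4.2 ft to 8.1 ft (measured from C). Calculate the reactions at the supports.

C_x = 0, C_y = -19.99 kip, D_y = 48.05 kip

Resultant of the distributed load: 3.35 × 3.9 = 13.065 kip at 6.15 ft from C.
Moments about C: D_y·8.5 − 15·4.5 − 260.6 − (3.35·3.9)·6.15 = 0 → D_y = 408.44975/8.5 = 48.0529 ≈ 48.05 kip.
ΣF_y = 0: C_y + 48.0529 − 15 − 3.35·3.9 = 0 → C_y = -19.99 kip.
ΣF_x = 0: no horizontal applied forces, so C_x = 0.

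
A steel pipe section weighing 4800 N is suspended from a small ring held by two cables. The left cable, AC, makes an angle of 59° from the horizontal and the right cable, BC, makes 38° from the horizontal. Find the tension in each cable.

T_AC = 3811 N, T_BC = 2491 N

ΣF_x = 0: −T_AC·cos59° + T_BC·cos38° = 0 → T_BC = 0.653593·T_AC.
ΣF_y = 0: T_AC·sin59° + T_BC·sin38° = 4800.
Substitute: T_AC·(0.857167 + 0.653593·0.615661) = 4800 → T_AC = 3810.86 ≈ 3811 N.
Then T_BC = 0.653593 × 3810.86 = 2491 N.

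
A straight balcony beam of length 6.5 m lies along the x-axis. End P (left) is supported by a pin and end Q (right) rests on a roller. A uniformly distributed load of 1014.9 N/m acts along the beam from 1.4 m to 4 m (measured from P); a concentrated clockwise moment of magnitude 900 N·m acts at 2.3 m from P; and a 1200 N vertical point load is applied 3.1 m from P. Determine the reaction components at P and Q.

Resultant of the distributed load: 1014.9 × 2.6 = 2638.74 N at 2.7 m from P.
Taking moments about P: Q_y·6.5 − (1014.9·2.6)·2.7 − 900 − 1200·3.1 = 0 → Q_y = 11744.598/6.5 = 1806.86 ≈ 1807 N.
ΣF_y = 0: P_y + 1806.86 − 1014.9·2.6 − 1200 = 0 → P_y = 2032 N.
ΣF_x = 0: no horizontal applied forces, so P_x = 0.

P_x = 0, P_y = 2032 N, Q_y = 1807 N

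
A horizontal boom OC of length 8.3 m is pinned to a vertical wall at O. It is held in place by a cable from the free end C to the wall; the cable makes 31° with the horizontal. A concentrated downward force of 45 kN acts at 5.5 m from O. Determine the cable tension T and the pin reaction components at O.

T = 57.90 kN, O_x = 49.63 kN, O_y = 15.18 kN

ΣM about O: T·sin31°·8.3 − 45·5.5 = 0 → T = 247.5/(8.3·0.515038) = 57.8972 ≈ 57.90 kN.
ΣF_x = 0: O_x − T·cos31° = 0 → O_x = 57.8972 × 0.857167 = 49.63 kN.
ΣF_y = 0: O_y + T·sin31° − 45 = 0 → O_y = 45 − 57.8972 × 0.515038 = 15.18 kN.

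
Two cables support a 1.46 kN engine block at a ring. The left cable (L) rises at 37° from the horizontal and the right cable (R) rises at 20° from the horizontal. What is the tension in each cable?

T_L = 1.636 kN, T_R = 1.390 kN

ΣF_x = 0: −T_L·cos37° + T_R·cos20° = 0 → T_R = 0.84989·T_L.
ΣF_y = 0: T_L·sin37° + T_R·sin20° = 1.46.
Substitute: T_L·(0.601815 + 0.84989·0.34202) = 1.46 → T_L = 1.63586 ≈ 1.636 kN.
Then T_R = 0.84989 × 1.63586 = 1.390 kN.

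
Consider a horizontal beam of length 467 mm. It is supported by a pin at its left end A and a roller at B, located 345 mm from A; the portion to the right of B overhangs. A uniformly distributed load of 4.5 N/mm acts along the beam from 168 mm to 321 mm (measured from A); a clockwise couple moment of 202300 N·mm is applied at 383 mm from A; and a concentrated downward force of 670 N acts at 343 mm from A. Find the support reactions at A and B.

Resultant of the distributed load: 4.5 × 153 = 688.5 N at 244.5 mm from A.
Taking moments about A: B_y·345 − (4.5·153)·244.5 − 202300 − 670·343 = 0 → B_y = 600448.25/345 = 1740.43 ≈ 1740 N.
ΣF_y = 0: A_y + 1740.43 − 4.5·153 − 670 = 0 → A_y = -381.9 N.
ΣF_x = 0: no horizontal applied forces, so A_x = 0.

A_x = 0, A_y = -381.9 N, B_y = 1740 N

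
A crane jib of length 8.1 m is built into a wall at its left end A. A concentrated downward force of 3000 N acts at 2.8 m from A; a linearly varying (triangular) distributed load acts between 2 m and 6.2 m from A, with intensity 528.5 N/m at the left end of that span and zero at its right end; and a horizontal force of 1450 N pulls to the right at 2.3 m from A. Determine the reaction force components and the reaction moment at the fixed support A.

Resultant of the triangular load: ½ × 528.5 × 4.2 = 1109.85 N, acting at 3.4 m from A (one-third of the span from the peak).
ΣF_x = 0: A_x + 1450 = 0 → A_x = -1450 N.
ΣF_y = 0: A_y − 3000 − ½·528.5·4.2 = 0 → A_y = 4110 N.
ΣM about A: M_A − 3000·2.8 − (½·528.5·4.2)·3.4 = 0 → M_A = 12170 N·m.

A_x = -1450 N, A_y = 4110 N, M_A = 12170 N·m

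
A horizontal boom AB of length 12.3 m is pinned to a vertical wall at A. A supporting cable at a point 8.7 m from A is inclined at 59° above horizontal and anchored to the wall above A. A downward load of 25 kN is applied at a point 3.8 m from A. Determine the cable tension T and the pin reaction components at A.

ΣM about A: T·sin59°·8.7 − 25·3.8 = 0 → T = 95/(8.7·0.857167) = 12.7391 ≈ 12.74 kN.
ΣF_x = 0: A_x − T·cos59° = 0 → A_x = 12.7391 × 0.515038 = 6.561 kN.
ΣF_y = 0: A_y + T·sin59° − 25 = 0 → A_y = 25 − 12.7391 × 0.857167 = 14.08 kN.

T = 12.74 kN, A_x = 6.561 kN, A_y = 14.08 kN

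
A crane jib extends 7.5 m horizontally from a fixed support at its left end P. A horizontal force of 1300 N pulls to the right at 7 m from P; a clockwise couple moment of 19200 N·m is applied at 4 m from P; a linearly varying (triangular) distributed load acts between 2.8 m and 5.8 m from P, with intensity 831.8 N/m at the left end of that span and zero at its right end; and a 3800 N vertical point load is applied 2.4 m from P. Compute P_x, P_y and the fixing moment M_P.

Resultant of the triangular load: ½ × 831.8 × 3 = 1247.7 N, acting at 3.8 m from P (one-third of the span from the peak).
ΣF_x = 0: P_x + 1300 = 0 → P_x = -1300 N.
ΣF_y = 0: P_y − ½·831.8·3 − 3800 = 0 → P_y = 5048 N.
ΣM about P: M_P − 19200 − (½·831.8·3)·3.8 − 3800·2.4 = 0 → M_P = 33060 N·m.

P_x = -1300 N, P_y = 5048 N, M_P = 33060 N·m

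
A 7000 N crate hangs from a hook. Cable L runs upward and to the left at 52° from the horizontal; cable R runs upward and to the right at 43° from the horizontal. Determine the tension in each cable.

ΣF_x = 0: −T_L·cos52° + T_R·cos43° = 0 → T_R = 0.841811·T_L.
ΣF_y = 0: T_L·sin52° + T_R·sin43° = 7000.
Substitute: T_L·(0.788011 + 0.841811·0.681998) = 7000 → T_L = 5139.03 ≈ 5139 N.
Then T_R = 0.841811 × 5139.03 = 4326 N.

T_L = 5139 N, T_R = 4326 N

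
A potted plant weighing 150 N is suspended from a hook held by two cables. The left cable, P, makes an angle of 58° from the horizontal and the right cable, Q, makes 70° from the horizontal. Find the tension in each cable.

T_P = 65.10 N, T_Q = 100.9 N

ΣF_x = 0: −T_P·cos58° + T_Q·cos70° = 0 → T_Q = 1.54938·T_P.
ΣF_y = 0: T_P·sin58° + T_Q·sin70° = 150.
Substitute: T_P·(0.848048 + 1.54938·0.939693) = 150 → T_P = 65.1045 ≈ 65.10 N.
Then T_Q = 1.54938 × 65.1045 = 100.9 N.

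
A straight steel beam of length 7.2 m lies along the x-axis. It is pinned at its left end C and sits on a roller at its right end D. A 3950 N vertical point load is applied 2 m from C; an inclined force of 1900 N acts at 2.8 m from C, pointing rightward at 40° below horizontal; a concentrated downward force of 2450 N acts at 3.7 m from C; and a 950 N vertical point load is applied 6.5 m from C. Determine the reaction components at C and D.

C_x = -1455 N, C_y = 4882 N, D_y = 3689 N

Moments about C: D_y·7.2 − 3950·2 − 1900·sin40°·2.8 − 2450·3.7 − 950·6.5 = 0 → D_y = 26559.6/7.2 = 3688.83 ≈ 3689 N.
ΣF_y = 0: C_y + 3688.83 − 3950 − 1900·sin40° − 2450 − 950 = 0 → C_y = 4882 N.
ΣF_x = 0: C_x + 1900·cos40° = 0 → C_x = -1455 N.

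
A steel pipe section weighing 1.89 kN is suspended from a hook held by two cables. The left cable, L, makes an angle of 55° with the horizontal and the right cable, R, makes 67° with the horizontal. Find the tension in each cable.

ΣF_x = 0: −T_L·cos55° + T_R·cos67° = 0 → T_R = 1.46796·T_L.
ΣF_y = 0: T_L·sin55° + T_R·sin67° = 1.89.
Substitute: T_L·(0.819152 + 1.46796·0.920505) = 1.89 → T_L = 0.870801 ≈ 0.8708 kN.
Then T_R = 1.46796 × 0.870801 = 1.278 kN.

T_L = 0.8708 kN, T_R = 1.278 kN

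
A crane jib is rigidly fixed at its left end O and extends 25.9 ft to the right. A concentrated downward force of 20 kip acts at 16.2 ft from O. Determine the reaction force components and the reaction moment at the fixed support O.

O_x = 0, O_y = 20.00 kip, M_O = 324.0 kip·ft

ΣF_x = 0: O_x = 0.
ΣF_y = 0: O_y − 20 = 0 → O_y = 20.00 kip.
ΣM about O: M_O − 20·16.2 = 0 → M_O = 324.0 kip·ft.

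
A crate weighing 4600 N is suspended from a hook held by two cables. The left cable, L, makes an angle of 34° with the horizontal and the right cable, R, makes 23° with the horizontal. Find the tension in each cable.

ΣF_x = 0: −T_L·cos34° + T_R·cos23° = 0 → T_R = 0.900634·T_L.
ΣF_y = 0: T_L·sin34° + T_R·sin23° = 4600.
Substitute: T_L·(0.559193 + 0.900634·0.390731) = 4600 → T_L = 5048.85 ≈ 5049 N.
Then T_R = 0.900634 × 5048.85 = 4547 N.

T_L = 5049 N, T_R = 4547 N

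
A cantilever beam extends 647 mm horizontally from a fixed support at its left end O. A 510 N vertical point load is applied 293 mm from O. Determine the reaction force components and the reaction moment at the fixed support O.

ΣF_x = 0: O_x = 0.
ΣF_y = 0: O_y − 510 = 0 → O_y = 510.0 N.
ΣM about O: M_O − 510·293 = 0 → M_O = 149400 N·mm.

O_x = 0, O_y = 510.0 N, M_O = 149400 N·mm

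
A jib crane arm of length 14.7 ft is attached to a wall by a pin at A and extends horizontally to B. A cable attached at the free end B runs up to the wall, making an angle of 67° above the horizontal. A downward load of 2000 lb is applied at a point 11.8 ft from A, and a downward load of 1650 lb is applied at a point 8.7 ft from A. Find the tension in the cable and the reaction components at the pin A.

T = 2805 lb, A_x = 1096 lb, A_y = 1068 lb

ΣM about A: T·sin67°·14.7 − 2000·11.8 − 1650·8.7 = 0 → T = 37955/(14.7·0.920505) = 2804.95 ≈ 2805 lb.
ΣF_x = 0: A_x − T·cos67° = 0 → A_x = 2804.95 × 0.390731 = 1096 lb.
ΣF_y = 0: A_y + T·sin67° − 2000 − 1650 = 0 → A_y = 3650 − 2804.95 × 0.920505 = 1068 lb.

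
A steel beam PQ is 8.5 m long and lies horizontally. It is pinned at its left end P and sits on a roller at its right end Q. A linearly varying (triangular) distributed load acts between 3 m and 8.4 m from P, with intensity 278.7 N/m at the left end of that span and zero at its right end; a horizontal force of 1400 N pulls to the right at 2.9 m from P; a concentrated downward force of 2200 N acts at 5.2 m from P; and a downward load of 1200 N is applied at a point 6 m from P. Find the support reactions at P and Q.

P_x = -1400 N, P_y = 1535 N, Q_y = 2618 N

Resultant of the triangular load: ½ × 278.7 × 5.4 = 752.49 N, acting at 4.8 m from P (one-third of the span from the peak).
Moments about P: Q_y·8.5 − (½·278.7·5.4)·4.8 − 2200·5.2 − 1200·6 = 0 → Q_y = 22251.952/8.5 = 2617.88 ≈ 2618 N.
ΣF_y = 0: P_y + 2617.88 − ½·278.7·5.4 − 2200 − 1200 = 0 → P_y = 1535 N.
ΣF_x = 0: P_x + 1400 = 0 → P_x = -1400 N.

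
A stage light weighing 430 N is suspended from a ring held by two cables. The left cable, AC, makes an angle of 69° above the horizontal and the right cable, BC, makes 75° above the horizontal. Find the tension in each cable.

ΣF_x = 0: −T_AC·cos69° + T_BC·cos75° = 0 → T_BC = 1.38463·T_AC.
ΣF_y = 0: T_AC·sin69° + T_BC·sin75° = 430.
Substitute: T_AC·(0.93358 + 1.38463·0.965926) = 430 → T_AC = 189.341 ≈ 189.3 N.
Then T_BC = 1.38463 × 189.341 = 262.2 N.

T_AC = 189.3 N, T_BC = 262.2 N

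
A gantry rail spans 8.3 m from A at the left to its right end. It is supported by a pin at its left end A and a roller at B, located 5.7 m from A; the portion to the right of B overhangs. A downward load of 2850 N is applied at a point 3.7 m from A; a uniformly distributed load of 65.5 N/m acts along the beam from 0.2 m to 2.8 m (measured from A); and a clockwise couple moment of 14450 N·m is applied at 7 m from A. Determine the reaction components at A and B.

Resultant of the distributed load: 65.5 × 2.6 = 170.3 N at 1.5 m from A.
Moments about A: B_y·5.7 − 2850·3.7 − (65.5·2.6)·1.5 − 14450 = 0 → B_y = 25250.45/5.7 = 4429.9 ≈ 4430 N.
ΣF_y = 0: A_y + 4429.9 − 2850 − 65.5·2.6 = 0 → A_y = -1410 N.
ΣF_x = 0: no horizontal applied forces, so A_x = 0.

A_x = 0, A_y = -1410 N, B_y = 4430 N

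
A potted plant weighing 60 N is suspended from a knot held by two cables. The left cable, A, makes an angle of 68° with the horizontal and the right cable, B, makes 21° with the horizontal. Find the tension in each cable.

ΣF_x = 0: −T_A·cos68° + T_B·cos21° = 0 → T_B = 0.401258·T_A.
ΣF_y = 0: T_A·sin68° + T_B·sin21° = 60.
Substitute: T_A·(0.927184 + 0.401258·0.358368) = 60 → T_A = 56.0233 ≈ 56.02 N.
Then T_B = 0.401258 × 56.0233 = 22.48 N.

T_A = 56.02 N, T_B = 22.48 N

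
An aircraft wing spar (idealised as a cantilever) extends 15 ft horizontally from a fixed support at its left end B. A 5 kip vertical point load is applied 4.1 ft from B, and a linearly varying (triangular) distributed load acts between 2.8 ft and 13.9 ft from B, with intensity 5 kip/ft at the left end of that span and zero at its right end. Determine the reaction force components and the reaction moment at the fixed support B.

Resultant of the triangular load: ½ × 5 × 11.1 = 27.75 kip, acting at 6.5 ft from B (one-third of the span from the peak).
ΣF_x = 0: B_x = 0.
ΣF_y = 0: B_y − 5 − ½·5·11.1 = 0 → B_y = 32.75 kip.
ΣM about B: M_B − 5·4.1 − (½·5·11.1)·6.5 = 0 → M_B = 200.9 kip·ft.

B_x = 0, B_y = 32.75 kip, M_B = 200.9 kip·ft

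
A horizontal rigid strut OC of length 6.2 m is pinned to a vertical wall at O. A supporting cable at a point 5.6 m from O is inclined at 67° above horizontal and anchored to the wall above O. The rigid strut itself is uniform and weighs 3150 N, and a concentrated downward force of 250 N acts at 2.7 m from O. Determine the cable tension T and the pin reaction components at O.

ΣM about O: T·sin67°·5.6 − 3150·3.1 − 250·2.7 = 0 → T = 10440/(5.6·0.920505) = 2025.29 ≈ 2025 N.
ΣF_x = 0: O_x − T·cos67° = 0 → O_x = 2025.29 × 0.390731 = 791.3 N.
ΣF_y = 0: O_y + T·sin67° − 3150 − 250 = 0 → O_y = 3400 − 2025.29 × 0.920505 = 1536 N.

T = 2025 N, O_x = 791.3 N, O_y = 1536 N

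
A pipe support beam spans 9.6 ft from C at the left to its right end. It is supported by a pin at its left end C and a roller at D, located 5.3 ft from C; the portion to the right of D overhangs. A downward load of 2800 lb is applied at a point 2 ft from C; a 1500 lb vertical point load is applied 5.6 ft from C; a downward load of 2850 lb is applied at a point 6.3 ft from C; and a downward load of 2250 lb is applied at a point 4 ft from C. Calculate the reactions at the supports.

Taking moments about C: D_y·5.3 − 2800·2 − 1500·5.6 − 2850·6.3 − 2250·4 = 0 → D_y = 40955/5.3 = 7727.36 ≈ 7727 lb.
ΣF_y = 0: C_y + 7727.36 − 2800 − 1500 − 2850 − 2250 = 0 → C_y = 1673 lb.
ΣF_x = 0: no horizontal applied forces, so C_x = 0.

C_x = 0, C_y = 1673 lb, D_y = 7727 lb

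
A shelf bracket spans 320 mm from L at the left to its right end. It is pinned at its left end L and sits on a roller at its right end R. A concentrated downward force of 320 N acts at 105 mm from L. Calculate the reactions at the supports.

L_x = 0, L_y = 215.0 N, R_y = 105.0 N

ΣM about L: R_y·320 − 320·105 = 0 → R_y = 33600/320 = 105.0 N.
ΣF_y = 0: L_y + 105 − 320 = 0 → L_y = 215.0 N.
ΣF_x = 0: no horizontal applied forces, so L_x = 0.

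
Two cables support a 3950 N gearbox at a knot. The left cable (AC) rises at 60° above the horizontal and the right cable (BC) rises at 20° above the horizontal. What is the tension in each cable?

ΣF_x = 0: −T_AC·cos60° + T_BC·cos20° = 0 → T_BC = 0.532089·T_AC.
ΣF_y = 0: T_AC·sin60° + T_BC·sin20° = 3950.
Substitute: T_AC·(0.866025 + 0.532089·0.34202) = 3950 → T_AC = 3769.05 ≈ 3769 N.
Then T_BC = 0.532089 × 3769.05 = 2005 N.

T_AC = 3769 N, T_BC = 2005 N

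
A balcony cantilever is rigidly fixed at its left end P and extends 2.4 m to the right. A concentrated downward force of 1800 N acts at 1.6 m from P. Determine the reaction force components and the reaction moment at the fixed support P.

P_x = 0, P_y = 1800 N, M_P = 2880 N·m

ΣF_x = 0: P_x = 0.
ΣF_y = 0: P_y − 1800 = 0 → P_y = 1800 N.
ΣM about P: M_P − 1800·1.6 = 0 → M_P = 2880 N·m.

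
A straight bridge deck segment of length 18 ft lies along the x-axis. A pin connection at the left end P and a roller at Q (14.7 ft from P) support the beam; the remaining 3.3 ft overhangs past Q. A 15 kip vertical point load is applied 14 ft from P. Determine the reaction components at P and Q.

ΣM about P: Q_y·14.7 − 15·14 = 0 → Q_y = 210/14.7 = 14.2857 ≈ 14.29 kip.
ΣF_y = 0: P_y + 14.2857 − 15 = 0 → P_y = 0.7143 kip.
ΣF_x = 0: no horizontal applied forces, so P_x = 0.

P_x = 0, P_y = 0.7143 kip, Q_y = 14.29 kip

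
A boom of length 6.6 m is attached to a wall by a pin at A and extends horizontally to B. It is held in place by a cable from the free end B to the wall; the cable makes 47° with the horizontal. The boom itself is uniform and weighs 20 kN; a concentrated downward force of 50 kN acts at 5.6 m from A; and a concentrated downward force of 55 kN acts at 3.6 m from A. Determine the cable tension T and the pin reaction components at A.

T = 112.7 kN, A_x = 76.86 kN, A_y = 42.58 kN

ΣM about A: T·sin47°·6.6 − 20·3.3 − 50·5.6 − 55·3.6 = 0 → T = 544/(6.6·0.731354) = 112.701 ≈ 112.7 kN.
ΣF_x = 0: A_x − T·cos47° = 0 → A_x = 112.701 × 0.681998 = 76.86 kN.
ΣF_y = 0: A_y + T·sin47° − 20 − 50 − 55 = 0 → A_y = 125 − 112.701 × 0.731354 = 42.58 kN.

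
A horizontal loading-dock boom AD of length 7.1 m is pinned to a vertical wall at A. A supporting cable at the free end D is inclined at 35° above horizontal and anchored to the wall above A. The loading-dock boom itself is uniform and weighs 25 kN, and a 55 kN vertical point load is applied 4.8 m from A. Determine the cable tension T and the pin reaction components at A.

ΣM about A: T·sin35°·7.1 − 25·3.55 − 55·4.8 = 0 → T = 352.75/(7.1·0.573576) = 86.6199 ≈ 86.62 kN.
ΣF_x = 0: A_x − T·cos35° = 0 → A_x = 86.6199 × 0.819152 = 70.95 kN.
ΣF_y = 0: A_y + T·sin35° − 25 − 55 = 0 → A_y = 80 − 86.6199 × 0.573576 = 30.32 kN.

T = 86.62 kN, A_x = 70.95 kN, A_y = 30.32 kN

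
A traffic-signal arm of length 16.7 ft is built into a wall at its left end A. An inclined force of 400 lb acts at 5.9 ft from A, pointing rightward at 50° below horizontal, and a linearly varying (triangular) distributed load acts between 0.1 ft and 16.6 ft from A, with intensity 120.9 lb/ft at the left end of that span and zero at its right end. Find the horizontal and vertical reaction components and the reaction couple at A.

A_x = -257.1 lb, A_y = 1304 lb, M_A = 7393 lb·ft

Resultant of the triangular load: ½ × 120.9 × 16.5 = 997.425 lb, acting at 5.6 ft from A (one-third of the span from the peak).
ΣF_x = 0: A_x + 400·cos50° = 0 → A_x = -257.1 lb.
ΣF_y = 0: A_y − 400·sin50° − ½·120.9·16.5 = 0 → A_y = 1304 lb.
ΣM about A: M_A − 400·sin50°·5.9 − (½·120.9·16.5)·5.6 = 0 → M_A = 7393 lb·ft.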